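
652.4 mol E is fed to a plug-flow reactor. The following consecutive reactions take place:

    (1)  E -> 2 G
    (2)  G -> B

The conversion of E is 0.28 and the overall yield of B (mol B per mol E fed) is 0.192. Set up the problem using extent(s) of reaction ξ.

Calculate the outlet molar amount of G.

240 mol

Conversion of E: E consumed = 1ξ₁ = 0.28 × 652.4 → ξ₁ = 182.7 mol.
Yield of B: 1ξ₂ / 652.4 = 0.192 → ξ₂ = 125.3 mol.
Outlet amounts (n = n₀ + Σ ν·ξ):
  E: 652.4 − 1(182.7) = 469.7
  G: 0 + 2(182.7) − 1(125.3) = 240.1
  B: 0 + 1(125.3) = 125.3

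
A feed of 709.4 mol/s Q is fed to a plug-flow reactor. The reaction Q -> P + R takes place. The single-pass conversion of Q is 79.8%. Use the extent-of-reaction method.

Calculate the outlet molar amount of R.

566 mol/s

Q reacted = 0.798 × 709.4 = 566.1 mol/s; ν_Q = −1, so ξ = 566.1/1 = 566.1 mol/s.
Outlet amounts (n = n₀ + ν ξ):
  Q: 709.4 − 1(566.1) = 143.3
  P: 0 + 1(566.1) = 566.1
  R: 0 + 1(566.1) = 566.1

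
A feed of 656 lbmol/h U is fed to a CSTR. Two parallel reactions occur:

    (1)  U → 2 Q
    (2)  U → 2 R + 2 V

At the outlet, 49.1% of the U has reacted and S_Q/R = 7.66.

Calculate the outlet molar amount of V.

74.4 lbmol/h

Conversion of U: U consumed = 0.491 × 656 = 322.1 lbmol/h = 1ξ₁ + 1ξ₂.
Selectivity: 2ξ₁ / (2ξ₂) = 7.66 → ξ₁ = 7.66 ξ₂.
Substitute: (1·7.66 + 1) ξ₂ = 322.1 → ξ₂ = 37.19 lbmol/h, ξ₁ = 284.9 lbmol/h.
Outlet amounts (n = n₀ + Σ ν·ξ):
  U: 656 − 1(284.9) − 1(37.19) = 333.9
  Q: 0 + 2(284.9) = 569.8
  R: 0 + 2(37.19) = 74.39
  V: 0 + 2(37.19) = 74.39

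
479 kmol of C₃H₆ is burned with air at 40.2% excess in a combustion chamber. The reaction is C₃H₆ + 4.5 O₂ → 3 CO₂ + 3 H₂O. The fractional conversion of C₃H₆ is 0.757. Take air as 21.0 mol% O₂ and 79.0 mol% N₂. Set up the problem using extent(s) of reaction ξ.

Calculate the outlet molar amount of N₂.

Stoichiometric O₂ = 4.5 × 479 = 2156 kmol; O₂ fed = 2156 × 1.402 = 3022 kmol.
N₂ fed = 3022 × 79/21 = 11370 kmol.
Fuel reacted = 0.757 × 479 → ξ = 362.6 kmol.
Outlet (n = n₀ + ν ξ):
  C₃H₆: 479 − 1(362.6) = 116.4
  O₂: 3022 − 4.5(362.6) = 1390
  N₂: 11370 (inert)
  CO₂: 0 + 3(362.6) = 1088
  H₂O: 0 + 3(362.6) = 1088

11400 kmol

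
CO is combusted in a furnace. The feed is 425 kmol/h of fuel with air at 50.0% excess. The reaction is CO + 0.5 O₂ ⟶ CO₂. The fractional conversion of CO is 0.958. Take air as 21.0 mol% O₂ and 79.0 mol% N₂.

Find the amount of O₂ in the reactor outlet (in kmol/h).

Stoichiometric O₂ = 0.5 × 425 = 212.5 kmol/h; O₂ fed = 212.5 × 1.500 = 318.8 kmol/h.
N₂ fed = 318.8 × 79/21 = 1199 kmol/h.
Fuel reacted = 0.958 × 425 → ξ = 407.1 kmol/h.
Outlet (n = n₀ + ν ξ):
  CO: 425 − 1(407.1) = 17.85
  O₂: 318.8 − 0.5(407.1) = 115.2
  N₂: 1199 (inert)
  CO₂: 0 + 1(407.1) = 407.1

115 kmol/h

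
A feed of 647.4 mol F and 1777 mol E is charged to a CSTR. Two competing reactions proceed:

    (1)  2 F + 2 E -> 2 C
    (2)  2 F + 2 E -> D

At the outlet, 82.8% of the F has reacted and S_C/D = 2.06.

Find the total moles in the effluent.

1760 mol

Conversion of F: F consumed = 0.828 × 647.4 = 536 mol = 2ξ₁ + 2ξ₂.
Selectivity: 2ξ₁ / (1ξ₂) = 2.06 → ξ₁ = 1.03 ξ₂.
Substitute: (2·1.03 + 2) ξ₂ = 536 → ξ₂ = 132 mol, ξ₁ = 136 mol.
Outlet amounts (n = n₀ + Σ ν·ξ):
  F: 647.4 − 2(136) − 2(132) = 111.4
  E: 1777 − 2(136) − 2(132) = 1241
  C: 0 + 2(136) = 272
  D: 0 + 1(132) = 132
Total out = 111.4 + 1241 + 272 + 132 = 1756 mol.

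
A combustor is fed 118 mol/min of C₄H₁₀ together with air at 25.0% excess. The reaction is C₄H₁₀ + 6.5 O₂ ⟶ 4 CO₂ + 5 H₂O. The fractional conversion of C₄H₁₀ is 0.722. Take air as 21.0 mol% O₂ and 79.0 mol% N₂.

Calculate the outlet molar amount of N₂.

3610 mol/min

Stoichiometric O₂ = 6.5 × 118 = 767 mol/min; O₂ fed = 767 × 1.250 = 958.8 mol/min.
N₂ fed = 958.8 × 79/21 = 3607 mol/min.
Fuel reacted = 0.722 × 118 → ξ = 85.2 mol/min.
Outlet (n = n₀ + ν ξ):
  C₄H₁₀: 118 − 1(85.2) = 32.8
  O₂: 958.8 − 6.5(85.2) = 405
  N₂: 3607 (inert)
  CO₂: 0 + 4(85.2) = 340.8
  H₂O: 0 + 5(85.2) = 426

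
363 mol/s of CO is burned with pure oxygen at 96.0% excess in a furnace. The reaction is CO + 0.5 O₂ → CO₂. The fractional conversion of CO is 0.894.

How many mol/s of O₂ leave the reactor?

193 mol/s

Stoichiometric O₂ = 0.5 × 363 = 181.5 mol/s; O₂ fed = 181.5 × 1.960 = 355.7 mol/s.
Fuel reacted = 0.894 × 363 → ξ = 324.5 mol/s.
Outlet (n = n₀ + ν ξ):
  CO: 363 − 1(324.5) = 38.48
  O₂: 355.7 − 0.5(324.5) = 193.5
  CO₂: 0 + 1(324.5) = 324.5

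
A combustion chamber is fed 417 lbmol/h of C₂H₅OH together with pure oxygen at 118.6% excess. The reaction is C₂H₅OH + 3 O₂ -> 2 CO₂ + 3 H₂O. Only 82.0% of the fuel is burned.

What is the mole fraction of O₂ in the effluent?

0.489

Stoichiometric O₂ = 3 × 417 = 1251 lbmol/h; O₂ fed = 1251 × 2.186 = 2735 lbmol/h.
Fuel reacted = 0.82 × 417 → ξ = 341.9 lbmol/h.
Outlet (n = n₀ + ν ξ):
  C₂H₅OH: 417 − 1(341.9) = 75.06
  O₂: 2735 − 3(341.9) = 1709
  CO₂: 0 + 2(341.9) = 683.9
  H₂O: 0 + 3(341.9) = 1026
Total out = 3494 lbmol/h; y_O₂ = 1709 / 3494 = 0.4891.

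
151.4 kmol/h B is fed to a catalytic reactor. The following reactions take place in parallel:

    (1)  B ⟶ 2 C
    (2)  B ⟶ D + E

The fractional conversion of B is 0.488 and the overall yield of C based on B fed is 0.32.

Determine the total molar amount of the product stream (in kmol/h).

225 kmol/h

Yield of C: 2ξ₁ / 151.4 = 0.32 → ξ₁ = 24.22 kmol/h.
Conversion of B: 1ξ₁ + 1ξ₂ = 0.488 × 151.4 = 73.88 → ξ₂ = 49.66 kmol/h.
Outlet amounts (n = n₀ + Σ ν·ξ):
  B: 151.4 − 1(24.22) − 1(49.66) = 77.52
  C: 0 + 2(24.22) = 48.45
  D: 0 + 1(49.66) = 49.66
  E: 0 + 1(49.66) = 49.66
Total out = 77.52 + 48.45 + 49.66 + 49.66 = 225.3 kmol/h.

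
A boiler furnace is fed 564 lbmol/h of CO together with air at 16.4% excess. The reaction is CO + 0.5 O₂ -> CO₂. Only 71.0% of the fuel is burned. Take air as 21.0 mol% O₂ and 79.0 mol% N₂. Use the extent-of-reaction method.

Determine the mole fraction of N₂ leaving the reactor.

Stoichiometric O₂ = 0.5 × 564 = 282 lbmol/h; O₂ fed = 282 × 1.164 = 328.2 lbmol/h.
N₂ fed = 328.2 × 79/21 = 1235 lbmol/h.
Fuel reacted = 0.71 × 564 → ξ = 400.4 lbmol/h.
Outlet (n = n₀ + ν ξ):
  CO: 564 − 1(400.4) = 163.6
  O₂: 328.2 − 0.5(400.4) = 128
  N₂: 1235 (inert)
  CO₂: 0 + 1(400.4) = 400.4
Total out = 1927 lbmol/h; y_N₂ = 1235 / 1927 = 0.6409.

0.641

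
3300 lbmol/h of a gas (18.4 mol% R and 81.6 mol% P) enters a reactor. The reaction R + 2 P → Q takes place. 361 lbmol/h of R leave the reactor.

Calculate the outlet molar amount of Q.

246 lbmol/h

For R: n = n₀ − 1ξ → 361 = 607.2 − 1ξ, giving ξ = 246.2 lbmol/h.
Outlet amounts (n = n₀ + ν ξ):
  R: 607.2 − 1(246.2) = 361
  P: 2693 − 2(246.2) = 2200
  Q: 0 + 1(246.2) = 246.2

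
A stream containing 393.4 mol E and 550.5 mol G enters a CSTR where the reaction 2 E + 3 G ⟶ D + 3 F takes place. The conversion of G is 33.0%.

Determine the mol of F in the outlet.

182 mol

G reacted = 0.33 × 550.5 = 181.7 mol; ν_G = −3, so ξ = 181.7/3 = 60.56 mol.
Outlet amounts (n = n₀ + ν ξ):
  E: 393.4 − 2(60.56) = 272.3
  G: 550.5 − 3(60.56) = 368.8
  D: 0 + 1(60.56) = 60.56
  F: 0 + 3(60.56) = 181.7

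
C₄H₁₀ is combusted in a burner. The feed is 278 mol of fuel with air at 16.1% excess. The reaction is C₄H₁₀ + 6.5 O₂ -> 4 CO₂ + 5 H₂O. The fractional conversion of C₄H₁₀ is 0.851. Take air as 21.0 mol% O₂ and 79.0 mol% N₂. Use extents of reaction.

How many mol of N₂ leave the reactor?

7890 mol

Stoichiometric O₂ = 6.5 × 278 = 1807 mol; O₂ fed = 1807 × 1.161 = 2098 mol.
N₂ fed = 2098 × 79/21 = 7892 mol.
Fuel reacted = 0.851 × 278 → ξ = 236.6 mol.
Outlet (n = n₀ + ν ξ):
  C₄H₁₀: 278 − 1(236.6) = 41.42
  O₂: 2098 − 6.5(236.6) = 560.2
  N₂: 7892 (inert)
  CO₂: 0 + 4(236.6) = 946.3
  H₂O: 0 + 5(236.6) = 1183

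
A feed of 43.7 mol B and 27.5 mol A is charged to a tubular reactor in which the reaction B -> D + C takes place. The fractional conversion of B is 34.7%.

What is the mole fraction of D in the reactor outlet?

0.176

B reacted = 0.347 × 43.7 = 15.16 mol; ν_B = −1, so ξ = 15.16/1 = 15.16 mol.
Outlet amounts (n = n₀ + ν ξ):
  B: 43.7 − 1(15.16) = 28.54
  D: 0 + 1(15.16) = 15.16
  C: 0 + 1(15.16) = 15.16
  A: 27.5 (inert)
Total out = 86.36 mol; y_D = 15.16 / 86.36 = 0.1756.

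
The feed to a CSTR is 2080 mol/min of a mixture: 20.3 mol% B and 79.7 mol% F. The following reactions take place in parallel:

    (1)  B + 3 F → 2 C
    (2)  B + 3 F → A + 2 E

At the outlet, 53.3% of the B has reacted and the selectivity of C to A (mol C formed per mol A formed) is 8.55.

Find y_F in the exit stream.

Conversion of B: B consumed = 0.533 × 422.2 = 225.1 mol/min = 1ξ₁ + 1ξ₂.
Selectivity: 2ξ₁ / (1ξ₂) = 8.55 → ξ₁ = 4.275 ξ₂.
Substitute: (1·4.275 + 1) ξ₂ = 225.1 → ξ₂ = 42.66 mol/min, ξ₁ = 182.4 mol/min.
Outlet amounts (n = n₀ + Σ ν·ξ):
  B: 422.2 − 1(182.4) − 1(42.66) = 197.2
  F: 1658 − 3(182.4) − 3(42.66) = 982.6
  C: 0 + 2(182.4) = 364.8
  A: 0 + 1(42.66) = 42.66
  E: 0 + 2(42.66) = 85.33
Total out = 1673 mol/min; y_F = 982.6 / 1673 = 0.5875.

0.587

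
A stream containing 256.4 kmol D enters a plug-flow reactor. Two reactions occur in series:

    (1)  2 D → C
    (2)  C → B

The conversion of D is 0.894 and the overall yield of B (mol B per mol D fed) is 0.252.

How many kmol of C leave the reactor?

50 kmol

Conversion of D: D consumed = 2ξ₁ = 0.894 × 256.4 → ξ₁ = 114.6 kmol.
Yield of B: 1ξ₂ / 256.4 = 0.252 → ξ₂ = 64.61 kmol.
Outlet amounts (n = n₀ + Σ ν·ξ):
  D: 256.4 − 2(114.6) = 27.18
  C: 0 + 1(114.6) − 1(64.61) = 50
  B: 0 + 1(64.61) = 64.61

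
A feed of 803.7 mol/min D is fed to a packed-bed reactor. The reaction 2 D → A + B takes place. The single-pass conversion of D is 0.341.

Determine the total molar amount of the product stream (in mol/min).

804 mol/min

D reacted = 0.341 × 803.7 = 274.1 mol/min; ν_D = −2, so ξ = 274.1/2 = 137 mol/min.
Outlet amounts (n = n₀ + ν ξ):
  D: 803.7 − 2(137) = 529.6
  A: 0 + 1(137) = 137
  B: 0 + 1(137) = 137
Total out = 529.6 + 137 + 137 = 803.7 mol/min.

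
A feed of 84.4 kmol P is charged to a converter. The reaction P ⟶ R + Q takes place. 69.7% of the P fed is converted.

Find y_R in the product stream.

P reacted = 0.697 × 84.4 = 58.83 kmol; ν_P = −1, so ξ = 58.83/1 = 58.83 kmol.
Outlet amounts (n = n₀ + ν ξ):
  P: 84.4 − 1(58.83) = 25.57
  R: 0 + 1(58.83) = 58.83
  Q: 0 + 1(58.83) = 58.83
Total out = 143.2 kmol; y_R = 58.83 / 143.2 = 0.4107.

0.411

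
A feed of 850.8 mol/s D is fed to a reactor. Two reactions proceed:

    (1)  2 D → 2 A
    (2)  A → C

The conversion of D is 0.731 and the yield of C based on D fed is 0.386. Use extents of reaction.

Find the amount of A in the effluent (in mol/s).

Conversion of D: D consumed = 2ξ₁ = 0.731 × 850.8 → ξ₁ = 311 mol/s.
Yield of C: 1ξ₂ / 850.8 = 0.386 → ξ₂ = 328.4 mol/s.
Outlet amounts (n = n₀ + Σ ν·ξ):
  D: 850.8 − 2(311) = 228.9
  A: 0 + 2(311) − 1(328.4) = 293.5
  C: 0 + 1(328.4) = 328.4

294 mol/s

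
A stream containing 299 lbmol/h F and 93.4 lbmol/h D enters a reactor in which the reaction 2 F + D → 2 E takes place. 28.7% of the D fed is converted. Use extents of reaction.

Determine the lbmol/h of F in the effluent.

D reacted = 0.287 × 93.4 = 26.81 lbmol/h; ν_D = −1, so ξ = 26.81/1 = 26.81 lbmol/h.
Outlet amounts (n = n₀ + ν ξ):
  F: 299 − 2(26.81) = 245.4
  D: 93.4 − 1(26.81) = 66.59
  E: 0 + 2(26.81) = 53.61

245 lbmol/h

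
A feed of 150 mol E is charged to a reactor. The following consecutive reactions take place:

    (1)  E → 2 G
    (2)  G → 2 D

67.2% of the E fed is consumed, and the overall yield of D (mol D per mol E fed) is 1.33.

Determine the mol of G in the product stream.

Conversion of E: E consumed = 1ξ₁ = 0.672 × 150 → ξ₁ = 100.8 mol.
Yield of D: 2ξ₂ / 150 = 1.33 → ξ₂ = 99.75 mol.
Outlet amounts (n = n₀ + Σ ν·ξ):
  E: 150 − 1(100.8) = 49.2
  G: 0 + 2(100.8) − 1(99.75) = 101.9
  D: 0 + 2(99.75) = 199.5

102 mol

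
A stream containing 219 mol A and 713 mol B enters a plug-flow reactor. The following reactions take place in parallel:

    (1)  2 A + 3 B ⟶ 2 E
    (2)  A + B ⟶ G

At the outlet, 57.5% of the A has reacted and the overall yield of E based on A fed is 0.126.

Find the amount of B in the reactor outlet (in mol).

Yield of E: 2ξ₁ / 219 = 0.126 → ξ₁ = 13.8 mol.
Conversion of A: 2ξ₁ + 1ξ₂ = 0.575 × 219 = 125.9 → ξ₂ = 98.33 mol.
Outlet amounts (n = n₀ + Σ ν·ξ):
  A: 219 − 2(13.8) − 1(98.33) = 93.08
  B: 713 − 3(13.8) − 1(98.33) = 573.3
  E: 0 + 2(13.8) = 27.59
  G: 0 + 1(98.33) = 98.33

573 mol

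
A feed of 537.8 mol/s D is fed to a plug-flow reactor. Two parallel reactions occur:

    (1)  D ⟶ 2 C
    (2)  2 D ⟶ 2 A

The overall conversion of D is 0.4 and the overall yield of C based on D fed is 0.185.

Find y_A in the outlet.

Yield of C: 2ξ₁ / 537.8 = 0.185 → ξ₁ = 49.75 mol/s.
Conversion of D: 1ξ₁ + 2ξ₂ = 0.4 × 537.8 = 215.1 → ξ₂ = 82.69 mol/s.
Outlet amounts (n = n₀ + Σ ν·ξ):
  D: 537.8 − 1(49.75) − 2(82.69) = 322.7
  C: 0 + 2(49.75) = 99.49
  A: 0 + 2(82.69) = 165.4
Total out = 587.5 mol/s; y_A = 165.4 / 587.5 = 0.2815.

0.281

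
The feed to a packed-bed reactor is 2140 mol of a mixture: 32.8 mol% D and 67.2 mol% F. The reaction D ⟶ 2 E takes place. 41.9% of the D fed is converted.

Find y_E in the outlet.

D reacted = 0.419 × 701.9 = 294.1 mol; ν_D = −1, so ξ = 294.1/1 = 294.1 mol.
Outlet amounts (n = n₀ + ν ξ):
  D: 701.9 − 1(294.1) = 407.8
  E: 0 + 2(294.1) = 588.2
  F: 1438 (inert)
Total out = 2434 mol; y_E = 588.2 / 2434 = 0.2417.

0.242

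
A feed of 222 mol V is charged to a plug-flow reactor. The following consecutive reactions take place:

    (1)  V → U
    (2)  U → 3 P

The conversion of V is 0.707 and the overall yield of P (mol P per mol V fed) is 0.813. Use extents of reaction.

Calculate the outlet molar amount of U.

Conversion of V: V consumed = 1ξ₁ = 0.707 × 222 → ξ₁ = 157 mol.
Yield of P: 3ξ₂ / 222 = 0.813 → ξ₂ = 60.16 mol.
Outlet amounts (n = n₀ + Σ ν·ξ):
  V: 222 − 1(157) = 65.05
  U: 0 + 1(157) − 1(60.16) = 96.79
  P: 0 + 3(60.16) = 180.5

96.8 mol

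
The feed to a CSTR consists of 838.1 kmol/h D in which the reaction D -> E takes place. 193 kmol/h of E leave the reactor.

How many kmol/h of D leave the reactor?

645 kmol/h

For E: n = n₀ + 1ξ → 193 = 0 + 1ξ, giving ξ = 193 kmol/h.
Outlet amounts (n = n₀ + ν ξ):
  D: 838.1 − 1(193) = 645.1
  E: 0 + 1(193) = 193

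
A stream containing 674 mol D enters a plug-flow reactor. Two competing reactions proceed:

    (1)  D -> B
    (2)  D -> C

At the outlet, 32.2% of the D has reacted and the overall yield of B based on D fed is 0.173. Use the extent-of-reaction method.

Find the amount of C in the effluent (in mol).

100 mol

Yield of B: 1ξ₁ / 674 = 0.173 → ξ₁ = 116.6 mol.
Conversion of D: 1ξ₁ + 1ξ₂ = 0.322 × 674 = 217 → ξ₂ = 100.4 mol.
Outlet amounts (n = n₀ + Σ ν·ξ):
  D: 674 − 1(116.6) − 1(100.4) = 457
  B: 0 + 1(116.6) = 116.6
  C: 0 + 1(100.4) = 100.4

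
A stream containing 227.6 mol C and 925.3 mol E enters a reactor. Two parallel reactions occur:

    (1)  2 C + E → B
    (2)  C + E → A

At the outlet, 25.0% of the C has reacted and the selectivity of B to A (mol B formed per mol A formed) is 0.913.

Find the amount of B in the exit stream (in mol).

18.4 mol

Conversion of C: C consumed = 0.25 × 227.6 = 56.9 mol = 2ξ₁ + 1ξ₂.
Selectivity: 1ξ₁ / (1ξ₂) = 0.913 → ξ₁ = 0.913 ξ₂.
Substitute: (2·0.913 + 1) ξ₂ = 56.9 → ξ₂ = 20.13 mol, ξ₁ = 18.38 mol.
Outlet amounts (n = n₀ + Σ ν·ξ):
  C: 227.6 − 2(18.38) − 1(20.13) = 170.7
  E: 925.3 − 1(18.38) − 1(20.13) = 886.8
  B: 0 + 1(18.38) = 18.38
  A: 0 + 1(20.13) = 20.13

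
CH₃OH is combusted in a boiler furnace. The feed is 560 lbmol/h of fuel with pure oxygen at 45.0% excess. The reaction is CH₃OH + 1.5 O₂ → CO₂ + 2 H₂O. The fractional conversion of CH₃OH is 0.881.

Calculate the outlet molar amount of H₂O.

Stoichiometric O₂ = 1.5 × 560 = 840 lbmol/h; O₂ fed = 840 × 1.450 = 1218 lbmol/h.
Fuel reacted = 0.881 × 560 → ξ = 493.4 lbmol/h.
Outlet (n = n₀ + ν ξ):
  CH₃OH: 560 − 1(493.4) = 66.64
  O₂: 1218 − 1.5(493.4) = 478
  CO₂: 0 + 1(493.4) = 493.4
  H₂O: 0 + 2(493.4) = 986.7

987 lbmol/h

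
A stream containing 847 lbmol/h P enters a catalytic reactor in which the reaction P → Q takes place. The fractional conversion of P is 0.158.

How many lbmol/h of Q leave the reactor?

P reacted = 0.158 × 847 = 133.8 lbmol/h; ν_P = −1, so ξ = 133.8/1 = 133.8 lbmol/h.
Outlet amounts (n = n₀ + ν ξ):
  P: 847 − 1(133.8) = 713.2
  Q: 0 + 1(133.8) = 133.8

134 lbmol/h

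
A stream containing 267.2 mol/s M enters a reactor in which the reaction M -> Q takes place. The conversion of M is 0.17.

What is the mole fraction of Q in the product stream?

M reacted = 0.17 × 267.2 = 45.42 mol/s; ν_M = −1, so ξ = 45.42/1 = 45.42 mol/s.
Outlet amounts (n = n₀ + ν ξ):
  M: 267.2 − 1(45.42) = 221.8
  Q: 0 + 1(45.42) = 45.42
Total out = 267.2 mol/s; y_Q = 45.42 / 267.2 = 0.17.

0.17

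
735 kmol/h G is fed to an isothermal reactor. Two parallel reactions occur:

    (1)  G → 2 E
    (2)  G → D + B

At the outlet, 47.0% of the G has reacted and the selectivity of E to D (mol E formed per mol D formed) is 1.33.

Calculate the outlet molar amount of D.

207 kmol/h

Conversion of G: G consumed = 0.47 × 735 = 345.4 kmol/h = 1ξ₁ + 1ξ₂.
Selectivity: 2ξ₁ / (1ξ₂) = 1.33 → ξ₁ = 0.665 ξ₂.
Substitute: (1·0.665 + 1) ξ₂ = 345.4 → ξ₂ = 207.5 kmol/h, ξ₁ = 138 kmol/h.
Outlet amounts (n = n₀ + Σ ν·ξ):
  G: 735 − 1(138) − 1(207.5) = 389.6
  E: 0 + 2(138) = 275.9
  D: 0 + 1(207.5) = 207.5
  B: 0 + 1(207.5) = 207.5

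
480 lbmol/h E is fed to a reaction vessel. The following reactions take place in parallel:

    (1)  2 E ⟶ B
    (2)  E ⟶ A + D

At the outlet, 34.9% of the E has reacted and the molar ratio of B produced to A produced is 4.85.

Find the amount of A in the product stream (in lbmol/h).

15.7 lbmol/h

Conversion of E: E consumed = 0.349 × 480 = 167.5 lbmol/h = 2ξ₁ + 1ξ₂.
Selectivity: 1ξ₁ / (1ξ₂) = 4.85 → ξ₁ = 4.85 ξ₂.
Substitute: (2·4.85 + 1) ξ₂ = 167.5 → ξ₂ = 15.66 lbmol/h, ξ₁ = 75.93 lbmol/h.
Outlet amounts (n = n₀ + Σ ν·ξ):
  E: 480 − 2(75.93) − 1(15.66) = 312.5
  B: 0 + 1(75.93) = 75.93
  A: 0 + 1(15.66) = 15.66
  D: 0 + 1(15.66) = 15.66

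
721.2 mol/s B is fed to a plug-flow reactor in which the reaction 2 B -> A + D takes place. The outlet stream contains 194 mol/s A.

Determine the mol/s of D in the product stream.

For A: n = n₀ + 1ξ → 194 = 0 + 1ξ, giving ξ = 194 mol/s.
Outlet amounts (n = n₀ + ν ξ):
  B: 721.2 − 2(194) = 333.2
  A: 0 + 1(194) = 194
  D: 0 + 1(194) = 194

194 mol/s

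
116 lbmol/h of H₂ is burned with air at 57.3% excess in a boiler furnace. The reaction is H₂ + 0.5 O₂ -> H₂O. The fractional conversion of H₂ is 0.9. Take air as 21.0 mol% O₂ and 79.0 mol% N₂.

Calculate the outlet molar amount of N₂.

Stoichiometric O₂ = 0.5 × 116 = 58 lbmol/h; O₂ fed = 58 × 1.573 = 91.23 lbmol/h.
N₂ fed = 91.23 × 79/21 = 343.2 lbmol/h.
Fuel reacted = 0.9 × 116 → ξ = 104.4 lbmol/h.
Outlet (n = n₀ + ν ξ):
  H₂: 116 − 1(104.4) = 11.6
  O₂: 91.23 − 0.5(104.4) = 39.03
  N₂: 343.2 (inert)
  H₂O: 0 + 1(104.4) = 104.4

343 lbmol/h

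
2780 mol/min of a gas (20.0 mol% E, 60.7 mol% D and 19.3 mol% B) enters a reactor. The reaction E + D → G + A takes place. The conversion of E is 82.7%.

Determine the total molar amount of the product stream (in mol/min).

2780 mol/min

E reacted = 0.827 × 556 = 459.8 mol/min; ν_E = −1, so ξ = 459.8/1 = 459.8 mol/min.
Outlet amounts (n = n₀ + ν ξ):
  E: 556 − 1(459.8) = 96.19
  D: 1687 − 1(459.8) = 1228
  G: 0 + 1(459.8) = 459.8
  A: 0 + 1(459.8) = 459.8
  B: 536.5 (inert)
Total out = 96.19 + 1228 + 459.8 + 459.8 + 536.5 = 2780 mol/min.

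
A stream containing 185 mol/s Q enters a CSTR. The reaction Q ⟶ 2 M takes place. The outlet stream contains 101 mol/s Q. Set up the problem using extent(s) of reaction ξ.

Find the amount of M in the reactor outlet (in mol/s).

For Q: n = n₀ − 1ξ → 101 = 185 − 1ξ, giving ξ = 84 mol/s.
Outlet amounts (n = n₀ + ν ξ):
  Q: 185 − 1(84) = 101
  M: 0 + 2(84) = 168

168 mol/s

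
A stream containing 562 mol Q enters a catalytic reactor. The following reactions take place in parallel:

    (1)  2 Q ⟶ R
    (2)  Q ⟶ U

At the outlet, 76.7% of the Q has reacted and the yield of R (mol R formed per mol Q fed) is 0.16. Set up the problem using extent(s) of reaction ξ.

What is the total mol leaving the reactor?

472 mol

Yield of R: 1ξ₁ / 562 = 0.16 → ξ₁ = 89.92 mol.
Conversion of Q: 2ξ₁ + 1ξ₂ = 0.767 × 562 = 431.1 → ξ₂ = 251.2 mol.
Outlet amounts (n = n₀ + Σ ν·ξ):
  Q: 562 − 2(89.92) − 1(251.2) = 130.9
  R: 0 + 1(89.92) = 89.92
  U: 0 + 1(251.2) = 251.2
Total out = 130.9 + 89.92 + 251.2 = 472.1 mol.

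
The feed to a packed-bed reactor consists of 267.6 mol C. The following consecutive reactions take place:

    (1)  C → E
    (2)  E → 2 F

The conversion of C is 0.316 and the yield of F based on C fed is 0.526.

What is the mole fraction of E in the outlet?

Conversion of C: C consumed = 1ξ₁ = 0.316 × 267.6 → ξ₁ = 84.56 mol.
Yield of F: 2ξ₂ / 267.6 = 0.526 → ξ₂ = 70.38 mol.
Outlet amounts (n = n₀ + Σ ν·ξ):
  C: 267.6 − 1(84.56) = 183
  E: 0 + 1(84.56) − 1(70.38) = 14.18
  F: 0 + 2(70.38) = 140.8
Total out = 338 mol; y_E = 14.18 / 338 = 0.04196.

0.042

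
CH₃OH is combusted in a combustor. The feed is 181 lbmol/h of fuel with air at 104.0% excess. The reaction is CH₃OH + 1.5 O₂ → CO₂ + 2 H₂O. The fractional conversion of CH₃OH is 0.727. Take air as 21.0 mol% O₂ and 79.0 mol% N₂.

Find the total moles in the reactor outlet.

Stoichiometric O₂ = 1.5 × 181 = 271.5 lbmol/h; O₂ fed = 271.5 × 2.040 = 553.9 lbmol/h.
N₂ fed = 553.9 × 79/21 = 2084 lbmol/h.
Fuel reacted = 0.727 × 181 → ξ = 131.6 lbmol/h.
Outlet (n = n₀ + ν ξ):
  CH₃OH: 181 − 1(131.6) = 49.41
  O₂: 553.9 − 1.5(131.6) = 356.5
  N₂: 2084 (inert)
  CO₂: 0 + 1(131.6) = 131.6
  H₂O: 0 + 2(131.6) = 263.2
Total out = 49.41 + 356.5 + 2084 + 131.6 + 263.2 = 2884 lbmol/h.

2880 lbmol/h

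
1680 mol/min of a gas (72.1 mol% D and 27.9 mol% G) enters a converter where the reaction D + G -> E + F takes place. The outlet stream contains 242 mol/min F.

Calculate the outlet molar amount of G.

227 mol/min

For F: n = n₀ + 1ξ → 242 = 0 + 1ξ, giving ξ = 242 mol/min.
Outlet amounts (n = n₀ + ν ξ):
  D: 1211 − 1(242) = 969.3
  G: 468.7 − 1(242) = 226.7
  E: 0 + 1(242) = 242
  F: 0 + 1(242) = 242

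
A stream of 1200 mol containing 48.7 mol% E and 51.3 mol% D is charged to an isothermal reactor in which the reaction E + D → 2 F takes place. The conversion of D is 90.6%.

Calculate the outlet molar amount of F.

D reacted = 0.906 × 615.6 = 557.7 mol; ν_D = −1, so ξ = 557.7/1 = 557.7 mol.
Outlet amounts (n = n₀ + ν ξ):
  E: 584.4 − 1(557.7) = 26.67
  D: 615.6 − 1(557.7) = 57.87
  F: 0 + 2(557.7) = 1115

1120 mol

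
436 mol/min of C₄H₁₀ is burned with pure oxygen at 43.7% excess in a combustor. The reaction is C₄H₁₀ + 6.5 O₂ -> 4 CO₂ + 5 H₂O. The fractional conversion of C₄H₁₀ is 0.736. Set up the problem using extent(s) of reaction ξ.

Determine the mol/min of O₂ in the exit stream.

Stoichiometric O₂ = 6.5 × 436 = 2834 mol/min; O₂ fed = 2834 × 1.437 = 4072 mol/min.
Fuel reacted = 0.736 × 436 → ξ = 320.9 mol/min.
Outlet (n = n₀ + ν ξ):
  C₄H₁₀: 436 − 1(320.9) = 115.1
  O₂: 4072 − 6.5(320.9) = 1987
  CO₂: 0 + 4(320.9) = 1284
  H₂O: 0 + 5(320.9) = 1604

1990 mol/min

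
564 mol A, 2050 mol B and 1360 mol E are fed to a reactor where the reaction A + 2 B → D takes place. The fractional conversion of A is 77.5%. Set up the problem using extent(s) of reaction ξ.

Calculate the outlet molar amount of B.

A reacted = 0.775 × 564 = 437.1 mol; ν_A = −1, so ξ = 437.1/1 = 437.1 mol.
Outlet amounts (n = n₀ + ν ξ):
  A: 564 − 1(437.1) = 126.9
  B: 2050 − 2(437.1) = 1176
  D: 0 + 1(437.1) = 437.1
  E: 1360 (inert)

1180 mol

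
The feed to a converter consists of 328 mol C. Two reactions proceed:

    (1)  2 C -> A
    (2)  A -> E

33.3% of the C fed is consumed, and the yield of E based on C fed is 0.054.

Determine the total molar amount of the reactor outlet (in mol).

Conversion of C: C consumed = 2ξ₁ = 0.333 × 328 → ξ₁ = 54.61 mol.
Yield of E: 1ξ₂ / 328 = 0.054 → ξ₂ = 17.71 mol.
Outlet amounts (n = n₀ + Σ ν·ξ):
  C: 328 − 2(54.61) = 218.8
  A: 0 + 1(54.61) − 1(17.71) = 36.9
  E: 0 + 1(17.71) = 17.71
Total out = 218.8 + 36.9 + 17.71 = 273.4 mol.

273 mol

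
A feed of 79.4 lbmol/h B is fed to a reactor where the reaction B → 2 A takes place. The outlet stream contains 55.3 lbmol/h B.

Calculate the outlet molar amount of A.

For B: n = n₀ − 1ξ → 55.3 = 79.4 − 1ξ, giving ξ = 24.1 lbmol/h.
Outlet amounts (n = n₀ + ν ξ):
  B: 79.4 − 1(24.1) = 55.3
  A: 0 + 2(24.1) = 48.2

48.2 lbmol/h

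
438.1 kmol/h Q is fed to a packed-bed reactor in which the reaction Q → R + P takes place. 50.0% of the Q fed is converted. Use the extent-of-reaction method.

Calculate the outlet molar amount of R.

219 kmol/h

Q reacted = 0.5 × 438.1 = 219.1 kmol/h; ν_Q = −1, so ξ = 219.1/1 = 219.1 kmol/h.
Outlet amounts (n = n₀ + ν ξ):
  Q: 438.1 − 1(219.1) = 219.1
  R: 0 + 1(219.1) = 219.1
  P: 0 + 1(219.1) = 219.1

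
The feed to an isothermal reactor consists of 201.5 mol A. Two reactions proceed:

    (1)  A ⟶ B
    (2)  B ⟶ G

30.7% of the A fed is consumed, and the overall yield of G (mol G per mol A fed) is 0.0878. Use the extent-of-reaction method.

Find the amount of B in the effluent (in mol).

44.2 mol

Conversion of A: A consumed = 1ξ₁ = 0.307 × 201.5 → ξ₁ = 61.86 mol.
Yield of G: 1ξ₂ / 201.5 = 0.0878 → ξ₂ = 17.69 mol.
Outlet amounts (n = n₀ + Σ ν·ξ):
  A: 201.5 − 1(61.86) = 139.6
  B: 0 + 1(61.86) − 1(17.69) = 44.17
  G: 0 + 1(17.69) = 17.69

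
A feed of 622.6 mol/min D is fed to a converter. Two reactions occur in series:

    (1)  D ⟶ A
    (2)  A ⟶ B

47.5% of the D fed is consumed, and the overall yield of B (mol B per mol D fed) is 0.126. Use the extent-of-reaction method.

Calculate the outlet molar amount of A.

217 mol/min

Conversion of D: D consumed = 1ξ₁ = 0.475 × 622.6 → ξ₁ = 295.7 mol/min.
Yield of B: 1ξ₂ / 622.6 = 0.126 → ξ₂ = 78.45 mol/min.
Outlet amounts (n = n₀ + Σ ν·ξ):
  D: 622.6 − 1(295.7) = 326.9
  A: 0 + 1(295.7) − 1(78.45) = 217.3
  B: 0 + 1(78.45) = 78.45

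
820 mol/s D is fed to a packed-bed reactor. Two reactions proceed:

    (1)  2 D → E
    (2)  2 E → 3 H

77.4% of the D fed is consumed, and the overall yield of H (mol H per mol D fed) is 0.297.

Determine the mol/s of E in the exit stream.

155 mol/s

Conversion of D: D consumed = 2ξ₁ = 0.774 × 820 → ξ₁ = 317.3 mol/s.
Yield of H: 3ξ₂ / 820 = 0.297 → ξ₂ = 81.18 mol/s.
Outlet amounts (n = n₀ + Σ ν·ξ):
  D: 820 − 2(317.3) = 185.3
  E: 0 + 1(317.3) − 2(81.18) = 155
  H: 0 + 3(81.18) = 243.5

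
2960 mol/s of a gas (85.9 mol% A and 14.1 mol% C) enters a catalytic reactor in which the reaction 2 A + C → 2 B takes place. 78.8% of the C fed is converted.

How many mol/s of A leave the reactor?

1880 mol/s

C reacted = 0.788 × 417.4 = 328.9 mol/s; ν_C = −1, so ξ = 328.9/1 = 328.9 mol/s.
Outlet amounts (n = n₀ + ν ξ):
  A: 2543 − 2(328.9) = 1885
  C: 417.4 − 1(328.9) = 88.48
  B: 0 + 2(328.9) = 657.8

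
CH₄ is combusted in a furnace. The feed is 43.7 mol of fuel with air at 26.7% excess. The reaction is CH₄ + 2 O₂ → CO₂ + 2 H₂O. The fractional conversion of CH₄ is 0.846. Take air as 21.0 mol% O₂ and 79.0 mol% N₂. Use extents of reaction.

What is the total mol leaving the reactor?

571 mol

Stoichiometric O₂ = 2 × 43.7 = 87.4 mol; O₂ fed = 87.4 × 1.267 = 110.7 mol.
N₂ fed = 110.7 × 79/21 = 416.6 mol.
Fuel reacted = 0.846 × 43.7 → ξ = 36.97 mol.
Outlet (n = n₀ + ν ξ):
  CH₄: 43.7 − 1(36.97) = 6.73
  O₂: 110.7 − 2(36.97) = 36.8
  N₂: 416.6 (inert)
  CO₂: 0 + 1(36.97) = 36.97
  H₂O: 0 + 2(36.97) = 73.94
Total out = 6.73 + 36.8 + 416.6 + 36.97 + 73.94 = 571 mol.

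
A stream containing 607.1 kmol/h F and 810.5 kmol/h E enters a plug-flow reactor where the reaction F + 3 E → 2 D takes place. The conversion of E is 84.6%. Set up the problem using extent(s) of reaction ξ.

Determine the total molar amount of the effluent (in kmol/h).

960 kmol/h

E reacted = 0.846 × 810.5 = 685.7 kmol/h; ν_E = −3, so ξ = 685.7/3 = 228.6 kmol/h.
Outlet amounts (n = n₀ + ν ξ):
  F: 607.1 − 1(228.6) = 378.5
  E: 810.5 − 3(228.6) = 124.8
  D: 0 + 2(228.6) = 457.1
Total out = 378.5 + 124.8 + 457.1 = 960.5 kmol/h.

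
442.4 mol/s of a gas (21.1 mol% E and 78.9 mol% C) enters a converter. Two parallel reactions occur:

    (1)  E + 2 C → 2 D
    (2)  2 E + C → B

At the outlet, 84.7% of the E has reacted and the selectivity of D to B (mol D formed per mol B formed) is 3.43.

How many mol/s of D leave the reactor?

73 mol/s

Conversion of E: E consumed = 0.847 × 93.35 = 79.06 mol/s = 1ξ₁ + 2ξ₂.
Selectivity: 2ξ₁ / (1ξ₂) = 3.43 → ξ₁ = 1.715 ξ₂.
Substitute: (1·1.715 + 2) ξ₂ = 79.06 → ξ₂ = 21.28 mol/s, ξ₁ = 36.5 mol/s.
Outlet amounts (n = n₀ + Σ ν·ξ):
  E: 93.35 − 1(36.5) − 2(21.28) = 14.28
  C: 349.1 − 2(36.5) − 1(21.28) = 254.8
  D: 0 + 2(36.5) = 73
  B: 0 + 1(21.28) = 21.28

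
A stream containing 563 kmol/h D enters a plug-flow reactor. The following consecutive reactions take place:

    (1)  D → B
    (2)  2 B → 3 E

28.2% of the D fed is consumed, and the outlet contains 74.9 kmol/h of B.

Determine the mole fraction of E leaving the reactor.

Conversion of D: D consumed = 1ξ₁ = 0.282 × 563 → ξ₁ = 158.8 kmol/h.
B balance: n_B = 0 + 1ξ₁ − 2ξ₂ = 74.9 → ξ₂ = (1·158.8 − 74.9)/2 = 41.93 kmol/h.
Outlet amounts (n = n₀ + Σ ν·ξ):
  D: 563 − 1(158.8) = 404.2
  B: 0 + 1(158.8) − 2(41.93) = 74.9
  E: 0 + 3(41.93) = 125.8
Total out = 604.9 kmol/h; y_E = 125.8 / 604.9 = 0.208.

0.208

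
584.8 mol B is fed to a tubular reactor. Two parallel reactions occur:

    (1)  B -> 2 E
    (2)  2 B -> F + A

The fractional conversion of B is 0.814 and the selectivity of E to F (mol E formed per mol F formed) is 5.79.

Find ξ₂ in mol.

Conversion of B: B consumed = 0.814 × 584.8 = 476 mol = 1ξ₁ + 2ξ₂.
Selectivity: 2ξ₁ / (1ξ₂) = 5.79 → ξ₁ = 2.895 ξ₂.
Substitute: (1·2.895 + 2) ξ₂ = 476 → ξ₂ = 97.25 mol, ξ₁ = 281.5 mol.
Outlet amounts (n = n₀ + Σ ν·ξ):
  B: 584.8 − 1(281.5) − 2(97.25) = 108.8
  E: 0 + 2(281.5) = 563.1
  F: 0 + 1(97.25) = 97.25
  A: 0 + 1(97.25) = 97.25

ξ₂ = 97.2 mol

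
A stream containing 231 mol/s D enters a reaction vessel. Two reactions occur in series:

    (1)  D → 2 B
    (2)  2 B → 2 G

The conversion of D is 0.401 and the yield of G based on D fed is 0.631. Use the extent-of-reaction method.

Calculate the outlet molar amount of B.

39.5 mol/s

Conversion of D: D consumed = 1ξ₁ = 0.401 × 231 → ξ₁ = 92.63 mol/s.
Yield of G: 2ξ₂ / 231 = 0.631 → ξ₂ = 72.88 mol/s.
Outlet amounts (n = n₀ + Σ ν·ξ):
  D: 231 − 1(92.63) = 138.4
  B: 0 + 2(92.63) − 2(72.88) = 39.5
  G: 0 + 2(72.88) = 145.8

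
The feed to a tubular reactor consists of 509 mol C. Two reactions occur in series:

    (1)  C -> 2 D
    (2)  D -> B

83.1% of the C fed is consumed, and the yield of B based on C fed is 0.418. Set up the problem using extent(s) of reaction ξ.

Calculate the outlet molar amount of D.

633 mol

Conversion of C: C consumed = 1ξ₁ = 0.831 × 509 → ξ₁ = 423 mol.
Yield of B: 1ξ₂ / 509 = 0.418 → ξ₂ = 212.8 mol.
Outlet amounts (n = n₀ + Σ ν·ξ):
  C: 509 − 1(423) = 86.02
  D: 0 + 2(423) − 1(212.8) = 633.2
  B: 0 + 1(212.8) = 212.8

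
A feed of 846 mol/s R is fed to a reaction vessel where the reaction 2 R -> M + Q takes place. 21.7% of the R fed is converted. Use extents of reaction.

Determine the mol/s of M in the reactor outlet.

91.8 mol/s

R reacted = 0.217 × 846 = 183.6 mol/s; ν_R = −2, so ξ = 183.6/2 = 91.79 mol/s.
Outlet amounts (n = n₀ + ν ξ):
  R: 846 − 2(91.79) = 662.4
  M: 0 + 1(91.79) = 91.79
  Q: 0 + 1(91.79) = 91.79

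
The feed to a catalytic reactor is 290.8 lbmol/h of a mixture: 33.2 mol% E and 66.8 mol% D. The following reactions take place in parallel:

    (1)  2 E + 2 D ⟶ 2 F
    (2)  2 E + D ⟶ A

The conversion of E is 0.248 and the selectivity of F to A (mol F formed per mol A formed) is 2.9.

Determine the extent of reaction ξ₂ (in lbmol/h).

ξ₂ = 4.89 lbmol/h

Conversion of E: E consumed = 0.248 × 96.55 = 23.94 lbmol/h = 2ξ₁ + 2ξ₂.
Selectivity: 2ξ₁ / (1ξ₂) = 2.9 → ξ₁ = 1.45 ξ₂.
Substitute: (2·1.45 + 2) ξ₂ = 23.94 → ξ₂ = 4.886 lbmol/h, ξ₁ = 7.085 lbmol/h.
Outlet amounts (n = n₀ + Σ ν·ξ):
  E: 96.55 − 2(7.085) − 2(4.886) = 72.6
  D: 194.3 − 2(7.085) − 1(4.886) = 175.2
  F: 0 + 2(7.085) = 14.17
  A: 0 + 1(4.886) = 4.886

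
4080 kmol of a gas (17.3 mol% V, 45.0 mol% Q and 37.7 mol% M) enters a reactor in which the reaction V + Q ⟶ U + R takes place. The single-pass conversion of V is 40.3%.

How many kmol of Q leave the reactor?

1550 kmol

V reacted = 0.403 × 705.8 = 284.5 kmol; ν_V = −1, so ξ = 284.5/1 = 284.5 kmol.
Outlet amounts (n = n₀ + ν ξ):
  V: 705.8 − 1(284.5) = 421.4
  Q: 1836 − 1(284.5) = 1552
  U: 0 + 1(284.5) = 284.5
  R: 0 + 1(284.5) = 284.5
  M: 1538 (inert)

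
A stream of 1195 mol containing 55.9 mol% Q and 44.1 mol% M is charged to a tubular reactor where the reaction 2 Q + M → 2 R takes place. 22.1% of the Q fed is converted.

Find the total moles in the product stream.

Q reacted = 0.221 × 668 = 147.6 mol; ν_Q = −2, so ξ = 147.6/2 = 73.81 mol.
Outlet amounts (n = n₀ + ν ξ):
  Q: 668 − 2(73.81) = 520.4
  M: 527 − 1(73.81) = 453.2
  R: 0 + 2(73.81) = 147.6
Total out = 520.4 + 453.2 + 147.6 = 1121 mol.

1120 mol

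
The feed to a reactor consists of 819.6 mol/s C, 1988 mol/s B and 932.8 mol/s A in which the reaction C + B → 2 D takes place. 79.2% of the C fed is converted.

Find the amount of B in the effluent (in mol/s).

1340 mol/s

C reacted = 0.792 × 819.6 = 649.1 mol/s; ν_C = −1, so ξ = 649.1/1 = 649.1 mol/s.
Outlet amounts (n = n₀ + ν ξ):
  C: 819.6 − 1(649.1) = 170.5
  B: 1988 − 1(649.1) = 1339
  D: 0 + 2(649.1) = 1298
  A: 932.8 (inert)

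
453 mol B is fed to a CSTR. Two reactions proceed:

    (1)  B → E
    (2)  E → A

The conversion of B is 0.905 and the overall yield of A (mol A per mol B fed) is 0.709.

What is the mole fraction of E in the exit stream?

0.196

Conversion of B: B consumed = 1ξ₁ = 0.905 × 453 → ξ₁ = 410 mol.
Yield of A: 1ξ₂ / 453 = 0.709 → ξ₂ = 321.2 mol.
Outlet amounts (n = n₀ + Σ ν·ξ):
  B: 453 − 1(410) = 43.03
  E: 0 + 1(410) − 1(321.2) = 88.79
  A: 0 + 1(321.2) = 321.2
Total out = 453 mol; y_E = 88.79 / 453 = 0.196.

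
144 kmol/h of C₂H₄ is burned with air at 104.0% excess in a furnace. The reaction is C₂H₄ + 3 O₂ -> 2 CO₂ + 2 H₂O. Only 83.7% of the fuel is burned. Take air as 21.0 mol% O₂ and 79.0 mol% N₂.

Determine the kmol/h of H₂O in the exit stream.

241 kmol/h

Stoichiometric O₂ = 3 × 144 = 432 kmol/h; O₂ fed = 432 × 2.040 = 881.3 kmol/h.
N₂ fed = 881.3 × 79/21 = 3315 kmol/h.
Fuel reacted = 0.837 × 144 → ξ = 120.5 kmol/h.
Outlet (n = n₀ + ν ξ):
  C₂H₄: 144 − 1(120.5) = 23.47
  O₂: 881.3 − 3(120.5) = 519.7
  N₂: 3315 (inert)
  CO₂: 0 + 2(120.5) = 241.1
  H₂O: 0 + 2(120.5) = 241.1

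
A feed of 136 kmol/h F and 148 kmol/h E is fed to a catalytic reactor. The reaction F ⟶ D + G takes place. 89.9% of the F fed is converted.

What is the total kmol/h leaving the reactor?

406 kmol/h

F reacted = 0.899 × 136 = 122.3 kmol/h; ν_F = −1, so ξ = 122.3/1 = 122.3 kmol/h.
Outlet amounts (n = n₀ + ν ξ):
  F: 136 − 1(122.3) = 13.74
  D: 0 + 1(122.3) = 122.3
  G: 0 + 1(122.3) = 122.3
  E: 148 (inert)
Total out = 13.74 + 122.3 + 122.3 + 148 = 406.3 kmol/h.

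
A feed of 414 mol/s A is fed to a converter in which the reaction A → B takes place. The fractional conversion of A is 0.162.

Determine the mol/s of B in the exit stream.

A reacted = 0.162 × 414 = 67.07 mol/s; ν_A = −1, so ξ = 67.07/1 = 67.07 mol/s.
Outlet amounts (n = n₀ + ν ξ):
  A: 414 − 1(67.07) = 346.9
  B: 0 + 1(67.07) = 67.07

67.1 mol/s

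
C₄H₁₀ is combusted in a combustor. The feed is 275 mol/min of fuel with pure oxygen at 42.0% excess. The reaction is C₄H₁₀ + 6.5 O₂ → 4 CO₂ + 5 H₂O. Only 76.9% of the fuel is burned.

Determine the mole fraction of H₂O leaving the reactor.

0.338

Stoichiometric O₂ = 6.5 × 275 = 1788 mol/min; O₂ fed = 1788 × 1.420 = 2538 mol/min.
Fuel reacted = 0.769 × 275 → ξ = 211.5 mol/min.
Outlet (n = n₀ + ν ξ):
  C₄H₁₀: 275 − 1(211.5) = 63.53
  O₂: 2538 − 6.5(211.5) = 1164
  CO₂: 0 + 4(211.5) = 845.9
  H₂O: 0 + 5(211.5) = 1057
Total out = 3130 mol/min; y_H₂O = 1057 / 3130 = 0.3378.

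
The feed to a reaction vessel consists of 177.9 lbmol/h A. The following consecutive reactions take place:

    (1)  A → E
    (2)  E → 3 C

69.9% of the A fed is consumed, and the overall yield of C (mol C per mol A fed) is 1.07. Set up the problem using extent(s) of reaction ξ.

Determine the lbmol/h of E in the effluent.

60.9 lbmol/h

Conversion of A: A consumed = 1ξ₁ = 0.699 × 177.9 → ξ₁ = 124.4 lbmol/h.
Yield of C: 3ξ₂ / 177.9 = 1.07 → ξ₂ = 63.45 lbmol/h.
Outlet amounts (n = n₀ + Σ ν·ξ):
  A: 177.9 − 1(124.4) = 53.55
  E: 0 + 1(124.4) − 1(63.45) = 60.9
  C: 0 + 3(63.45) = 190.4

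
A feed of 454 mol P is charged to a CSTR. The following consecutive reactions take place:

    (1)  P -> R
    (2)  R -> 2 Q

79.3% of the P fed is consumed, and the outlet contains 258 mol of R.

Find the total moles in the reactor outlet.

556 mol

Conversion of P: P consumed = 1ξ₁ = 0.793 × 454 → ξ₁ = 360 mol.
R balance: n_R = 0 + 1ξ₁ − 1ξ₂ = 258 → ξ₂ = (1·360 − 258)/1 = 102 mol.
Outlet amounts (n = n₀ + Σ ν·ξ):
  P: 454 − 1(360) = 93.98
  R: 0 + 1(360) − 1(102) = 258
  Q: 0 + 2(102) = 204
Total out = 93.98 + 258 + 204 = 556 mol.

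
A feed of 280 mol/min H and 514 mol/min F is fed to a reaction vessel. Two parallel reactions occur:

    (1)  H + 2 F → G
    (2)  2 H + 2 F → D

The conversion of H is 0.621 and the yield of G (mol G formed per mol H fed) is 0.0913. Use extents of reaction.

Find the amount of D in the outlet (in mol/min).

74.2 mol/min

Yield of G: 1ξ₁ / 280 = 0.0913 → ξ₁ = 25.56 mol/min.
Conversion of H: 1ξ₁ + 2ξ₂ = 0.621 × 280 = 173.9 → ξ₂ = 74.16 mol/min.
Outlet amounts (n = n₀ + Σ ν·ξ):
  H: 280 − 1(25.56) − 2(74.16) = 106.1
  F: 514 − 2(25.56) − 2(74.16) = 314.6
  G: 0 + 1(25.56) = 25.56
  D: 0 + 1(74.16) = 74.16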